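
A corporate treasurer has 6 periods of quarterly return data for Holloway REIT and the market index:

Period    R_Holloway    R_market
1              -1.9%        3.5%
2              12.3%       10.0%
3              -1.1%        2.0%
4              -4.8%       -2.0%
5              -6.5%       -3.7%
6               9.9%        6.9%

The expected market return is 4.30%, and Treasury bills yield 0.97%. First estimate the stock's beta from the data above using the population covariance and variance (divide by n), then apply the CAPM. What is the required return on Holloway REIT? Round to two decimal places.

Mean R_i = (-1.9 + 12.3 − 1.1 − 4.8 − 6.5 + 9.9) / 6 = 1.3167%
Mean R_m = (3.5 + 10.0 + 2.0 − 2.0 − 3.7 + 6.9) / 6 = 2.7833%
Σ(R_i − R̄_i)(R_m − R̄_m) = 194.1217  ⇒  Cov = 194.1217 / 6 = 32.3536
Σ(R_m − R̄_m)² = 135.0683  ⇒  Var(R_m) = 135.0683 / 6 = 22.5114
β = Cov / Var(R_m) = 32.3536 / 22.5114 = 1.4372
MRP = 4.30% − 0.97% = 3.33%
E(R) = R_f + β × MRP = 0.97% + 1.4372 × 3.33% = 5.76%

5.76%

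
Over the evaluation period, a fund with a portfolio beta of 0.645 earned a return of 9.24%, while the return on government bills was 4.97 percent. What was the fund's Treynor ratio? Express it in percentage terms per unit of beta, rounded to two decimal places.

6.62%

Treynor = (R_P − R_f) / β_P = (9.24% − 4.97%) / 0.6450 = 4.27% / 0.6450 = 6.62%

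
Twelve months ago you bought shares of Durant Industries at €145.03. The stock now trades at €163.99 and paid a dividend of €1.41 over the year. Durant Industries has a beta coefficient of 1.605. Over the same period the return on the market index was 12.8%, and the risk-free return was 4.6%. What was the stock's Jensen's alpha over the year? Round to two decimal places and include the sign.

-3.72%

Realised HPR = (P1 + D1 − P0) / P0 = (163.99 + 1.41 − 145.03) / 145.03 = 20.37 / 145.03 = 14.0454%
MRP = 12.8% − 4.6% = 8.20%
CAPM required = R_f + β·MRP = 4.6% + 1.605 × 8.2% = 17.7610%
α = realised − required = 14.0454% − 17.7610% = -3.72%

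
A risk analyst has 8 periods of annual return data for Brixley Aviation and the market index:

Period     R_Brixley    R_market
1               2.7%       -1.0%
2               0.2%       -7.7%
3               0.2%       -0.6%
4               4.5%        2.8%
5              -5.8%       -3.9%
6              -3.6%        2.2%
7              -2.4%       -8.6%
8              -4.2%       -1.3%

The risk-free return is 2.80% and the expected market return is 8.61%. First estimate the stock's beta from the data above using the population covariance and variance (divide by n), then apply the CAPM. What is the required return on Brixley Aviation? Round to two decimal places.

4.22%

Mean R_i = (2.7 + 0.2 + 0.2 + 4.5 − 5.8 − 3.6 − 2.4 − 4.2) / 8 = -1.0500%
Mean R_m = (-1.0 − 7.7 − 0.6 + 2.8 − 3.9 + 2.2 − 8.6 − 1.3) / 8 = -2.2625%
Σ(R_i − R̄_i)(R_m − R̄_m) = 30.0350  ⇒  Cov = 30.0350 / 8 = 3.7544
Σ(R_m − R̄_m)² = 123.2388  ⇒  Var(R_m) = 123.2388 / 8 = 15.4049
β = Cov / Var(R_m) = 3.7544 / 15.4049 = 0.2437
MRP = 8.61% − 2.80% = 5.81%
E(R) = R_f + β × MRP = 2.80% + 0.2437 × 5.81% = 4.22%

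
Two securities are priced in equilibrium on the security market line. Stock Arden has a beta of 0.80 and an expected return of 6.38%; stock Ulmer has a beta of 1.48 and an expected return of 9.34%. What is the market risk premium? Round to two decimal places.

4.35%

Both satisfy E(R) = R_f + β·MRP, so the slope of the SML is
MRP = (9.34% − 6.38%) / (1.48 − 0.80) = 2.96% / 0.68 = 4.3529%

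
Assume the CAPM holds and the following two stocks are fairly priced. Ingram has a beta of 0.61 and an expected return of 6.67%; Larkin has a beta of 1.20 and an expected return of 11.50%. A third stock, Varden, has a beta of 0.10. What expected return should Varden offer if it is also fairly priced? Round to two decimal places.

MRP (SML slope) = (11.50% − 6.67%) / (1.20 − 0.61) = 4.83% / 0.59 = 8.1864%
R_f (intercept) = 6.67% − 0.61 × 8.1864% = 1.6763%
E(R_Varden) = R_f + β × MRP = 1.6763% + 0.10 × 8.1864% = 2.49%

2.49%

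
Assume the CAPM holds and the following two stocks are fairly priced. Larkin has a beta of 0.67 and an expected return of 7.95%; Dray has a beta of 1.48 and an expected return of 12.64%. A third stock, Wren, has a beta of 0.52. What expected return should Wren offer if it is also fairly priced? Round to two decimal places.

MRP (SML slope) = (12.64% − 7.95%) / (1.48 − 0.67) = 4.69% / 0.81 = 5.7901%
R_f (intercept) = 7.95% − 0.67 × 5.7901% = 4.0706%
E(R_Wren) = R_f + β × MRP = 4.0706% + 0.52 × 5.7901% = 7.08%

7.08%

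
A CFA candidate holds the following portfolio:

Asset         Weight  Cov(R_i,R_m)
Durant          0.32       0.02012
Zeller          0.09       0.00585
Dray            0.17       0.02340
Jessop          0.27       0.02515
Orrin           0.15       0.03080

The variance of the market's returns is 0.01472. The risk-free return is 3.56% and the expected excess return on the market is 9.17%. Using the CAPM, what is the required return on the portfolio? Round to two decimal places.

β_Durant = 0.02012 / 0.01472 = 1.3668
β_Zeller = 0.00585 / 0.01472 = 0.3974
β_Dray = 0.02340 / 0.01472 = 1.5897
β_Jessop = 0.02515 / 0.01472 = 1.7086
β_Orrin = 0.03080 / 0.01472 = 2.0924
β_P = Σ w_i β_i = 0.32×1.3668 + 0.09×0.3974 + 0.17×1.5897 + 0.27×1.7086 + 0.15×2.0924 = 1.5186
E(R_P) = R_f + β_P × MRP = 3.56% + 1.5186 × 9.17% = 17.49%

17.49%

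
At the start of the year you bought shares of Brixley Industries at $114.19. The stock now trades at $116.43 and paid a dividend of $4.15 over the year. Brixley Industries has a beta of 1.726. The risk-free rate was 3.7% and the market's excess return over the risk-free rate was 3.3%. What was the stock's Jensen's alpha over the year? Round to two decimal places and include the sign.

Realised HPR = (P1 + D1 − P0) / P0 = (116.43 + 4.15 − 114.19) / 114.19 = 6.39 / 114.19 = 5.5959%
CAPM required = R_f + β·MRP = 3.7% + 1.726 × 3.3% = 9.3958%
α = realised − required = 5.5959% − 9.3958% = -3.80%

-3.80%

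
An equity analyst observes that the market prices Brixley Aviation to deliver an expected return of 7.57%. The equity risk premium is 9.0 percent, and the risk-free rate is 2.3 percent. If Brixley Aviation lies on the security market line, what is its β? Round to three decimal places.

β = (E(R) − R_f) / MRP = (7.57% − 2.3%) / 9.0% = 5.27% / 9.0% = 0.586

0.586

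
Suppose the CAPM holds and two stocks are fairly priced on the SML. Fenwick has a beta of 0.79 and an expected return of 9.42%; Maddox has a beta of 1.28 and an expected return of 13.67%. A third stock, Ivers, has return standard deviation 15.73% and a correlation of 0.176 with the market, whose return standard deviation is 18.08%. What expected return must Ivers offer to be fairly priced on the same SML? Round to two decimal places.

MRP = (13.67% − 9.42%) / (1.28 − 0.79) = 8.6735%
R_f = 9.42% − 0.79 × 8.6735% = 2.5679%
β_Ivers = ρ·σ_i/σ_m = 0.176 × 15.73 / 18.08 = 0.1531
E(R_Ivers) = R_f + β × MRP = 2.5679% + 0.1531 × 8.6735% = 3.90%

3.90%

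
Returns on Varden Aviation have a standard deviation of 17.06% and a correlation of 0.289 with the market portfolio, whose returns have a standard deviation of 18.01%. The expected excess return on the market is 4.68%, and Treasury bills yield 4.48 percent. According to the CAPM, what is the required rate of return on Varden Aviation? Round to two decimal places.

β = ρ × σ_i / σ_m = 0.289 × 17.06% / 18.01% = 0.2738
E(R) = 4.48% + 0.2738 × 4.68% = 5.76%

5.76%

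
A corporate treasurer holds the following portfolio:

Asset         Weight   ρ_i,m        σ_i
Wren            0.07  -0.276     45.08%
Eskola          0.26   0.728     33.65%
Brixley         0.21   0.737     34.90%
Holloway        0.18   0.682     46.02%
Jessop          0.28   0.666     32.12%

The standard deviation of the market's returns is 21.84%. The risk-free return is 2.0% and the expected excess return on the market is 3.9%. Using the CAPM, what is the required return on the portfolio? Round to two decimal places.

6.02%

β_Wren = -0.276 × 45.08% / 21.84% = -0.5697
β_Eskola = 0.728 × 33.65% / 21.84% = 1.1217
β_Brixley = 0.737 × 34.90% / 21.84% = 1.1777
β_Holloway = 0.682 × 46.02% / 21.84% = 1.4371
β_Jessop = 0.666 × 32.12% / 21.84% = 0.9795
β_P = Σ w_i β_i = 0.07×-0.5697 + 0.26×1.1217 + 0.21×1.1777 + 0.18×1.4371 + 0.28×0.9795 = 1.0320
E(R_P) = R_f + β_P × MRP = 2.0% + 1.0320 × 3.9% = 6.02%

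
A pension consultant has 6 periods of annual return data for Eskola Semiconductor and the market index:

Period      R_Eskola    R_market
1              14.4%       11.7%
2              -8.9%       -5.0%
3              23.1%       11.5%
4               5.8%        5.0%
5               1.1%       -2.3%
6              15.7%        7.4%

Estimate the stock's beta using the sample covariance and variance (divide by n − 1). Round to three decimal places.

Mean R_i = (14.4 − 8.9 + 23.1 + 5.8 + 1.1 + 15.7) / 6 = 8.5333%
Mean R_m = (11.7 − 5.0 + 11.5 + 5.0 − 2.3 + 7.4) / 6 = 4.7167%
Σ(R_i − R̄_i)(R_m − R̄_m) = 379.7867  ⇒  Cov = 379.7867 / 5 = 75.9573
Σ(R_m − R̄_m)² = 245.7083  ⇒  Var(R_m) = 245.7083 / 5 = 49.1417
β = Cov / Var(R_m) = 75.9573 / 49.1417 = 1.5457

1.546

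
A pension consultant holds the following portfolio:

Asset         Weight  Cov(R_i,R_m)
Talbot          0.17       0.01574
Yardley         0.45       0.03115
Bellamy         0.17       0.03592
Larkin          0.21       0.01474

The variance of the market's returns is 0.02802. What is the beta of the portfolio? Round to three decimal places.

0.924

β_Talbot = 0.01574 / 0.02802 = 0.5617
β_Yardley = 0.03115 / 0.02802 = 1.1117
β_Bellamy = 0.03592 / 0.02802 = 1.2819
β_Larkin = 0.01474 / 0.02802 = 0.5261
β_P = Σ w_i β_i = 0.17×0.5617 + 0.45×1.1117 + 0.17×1.2819 + 0.21×0.5261 = 0.9242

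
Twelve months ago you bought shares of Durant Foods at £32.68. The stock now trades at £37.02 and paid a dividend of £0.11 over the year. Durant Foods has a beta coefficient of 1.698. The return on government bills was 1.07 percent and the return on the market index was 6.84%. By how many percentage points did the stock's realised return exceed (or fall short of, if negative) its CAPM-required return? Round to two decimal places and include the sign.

+2.75%

Realised HPR = (P1 + D1 − P0) / P0 = (37.02 + 0.11 − 32.68) / 32.68 = 4.45 / 32.68 = 13.6169%
MRP = 6.84% − 1.07% = 5.77%
CAPM required = R_f + β·MRP = 1.07% + 1.698 × 5.77% = 10.86746%
α = realised − required = 13.6169% − 10.86746% = +2.75%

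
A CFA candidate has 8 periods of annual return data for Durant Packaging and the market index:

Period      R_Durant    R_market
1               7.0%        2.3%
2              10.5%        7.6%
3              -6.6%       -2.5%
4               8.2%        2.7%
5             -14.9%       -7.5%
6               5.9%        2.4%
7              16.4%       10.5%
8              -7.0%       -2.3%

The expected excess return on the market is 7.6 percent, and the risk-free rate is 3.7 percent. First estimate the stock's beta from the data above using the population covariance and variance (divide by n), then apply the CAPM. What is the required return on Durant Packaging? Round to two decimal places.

17.33%

Mean R_i = (7.0 + 10.5 − 6.6 + 8.2 − 14.9 + 5.9 + 16.4 − 7.0) / 8 = 2.4375%
Mean R_m = (2.3 + 7.6 − 2.5 + 2.7 − 7.5 + 2.4 + 10.5 − 2.3) / 8 = 1.6500%
Σ(R_i − R̄_i)(R_m − R̄_m) = 416.5750  ⇒  Cov = 416.5750 / 8 = 52.0719
Σ(R_m − R̄_m)² = 232.3600  ⇒  Var(R_m) = 232.3600 / 8 = 29.0450
β = Cov / Var(R_m) = 52.0719 / 29.0450 = 1.7928
E(R) = R_f + β × MRP = 3.7% + 1.7928 × 7.6% = 17.33%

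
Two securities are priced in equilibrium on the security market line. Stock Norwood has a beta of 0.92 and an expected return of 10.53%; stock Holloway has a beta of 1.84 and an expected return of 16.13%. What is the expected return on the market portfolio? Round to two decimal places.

Both satisfy E(R) = R_f + β·MRP, so the slope of the SML is
MRP = (16.13% − 10.53%) / (1.84 − 0.92) = 5.60% / 0.92 = 6.0870%
R_f = E(R_Norwood) − β_Norwood·MRP = 10.53% − 0.92 × 6.0870% = 4.9300%
E(R_m) = R_f + MRP = 4.9300% + 6.0870% = 11.02%

11.02%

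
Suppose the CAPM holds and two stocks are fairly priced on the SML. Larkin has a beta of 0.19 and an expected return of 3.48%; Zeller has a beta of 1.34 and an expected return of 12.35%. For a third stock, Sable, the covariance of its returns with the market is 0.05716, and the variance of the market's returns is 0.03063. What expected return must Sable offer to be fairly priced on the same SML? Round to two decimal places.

MRP = (12.35% − 3.48%) / (1.34 − 0.19) = 7.7130%
R_f = 3.48% − 0.19 × 7.7130% = 2.0145%
β_Sable = Cov / Var(R_m) = 0.05716 / 0.03063 = 1.8661
E(R_Sable) = R_f + β × MRP = 2.0145% + 1.8661 × 7.7130% = 16.41%

16.41%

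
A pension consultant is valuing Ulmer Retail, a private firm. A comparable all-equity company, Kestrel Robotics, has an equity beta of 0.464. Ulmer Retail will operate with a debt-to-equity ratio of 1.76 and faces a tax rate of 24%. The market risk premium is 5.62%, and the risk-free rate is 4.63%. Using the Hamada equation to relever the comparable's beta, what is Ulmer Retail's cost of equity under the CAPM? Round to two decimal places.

10.73%

β_L = β_U × [1 + (1 − t)(D/E)] = 0.464 × [1 + (1 − 0.24) × 1.76]
    = 0.464 × [1 + 0.76 × 1.76] = 0.464 × 2.3376 = 1.0846
E(R) = R_f + β_L × MRP = 4.63% + 1.0846 × 5.62% = 10.73%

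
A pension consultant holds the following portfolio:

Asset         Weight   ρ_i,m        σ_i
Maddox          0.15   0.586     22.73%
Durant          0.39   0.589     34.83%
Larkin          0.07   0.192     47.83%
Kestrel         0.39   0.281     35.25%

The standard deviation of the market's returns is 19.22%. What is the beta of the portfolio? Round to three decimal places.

0.755

β_Maddox = 0.586 × 22.73% / 19.22% = 0.6930
β_Durant = 0.589 × 34.83% / 19.22% = 1.0674
β_Larkin = 0.192 × 47.83% / 19.22% = 0.4778
β_Kestrel = 0.281 × 35.25% / 19.22% = 0.5154
β_P = Σ w_i β_i = 0.15×0.6930 + 0.39×1.0674 + 0.07×0.4778 + 0.39×0.5154 = 0.7547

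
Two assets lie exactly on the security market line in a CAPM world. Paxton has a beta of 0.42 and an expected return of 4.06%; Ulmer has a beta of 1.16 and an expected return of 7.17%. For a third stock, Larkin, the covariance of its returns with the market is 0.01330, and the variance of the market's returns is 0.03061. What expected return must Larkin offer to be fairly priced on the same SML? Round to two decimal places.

4.12%

MRP = (7.17% − 4.06%) / (1.16 − 0.42) = 4.2027%
R_f = 4.06% − 0.42 × 4.2027% = 2.2949%
β_Larkin = Cov / Var(R_m) = 0.01330 / 0.03061 = 0.4345
E(R_Larkin) = R_f + β × MRP = 2.2949% + 0.4345 × 4.2027% = 4.12%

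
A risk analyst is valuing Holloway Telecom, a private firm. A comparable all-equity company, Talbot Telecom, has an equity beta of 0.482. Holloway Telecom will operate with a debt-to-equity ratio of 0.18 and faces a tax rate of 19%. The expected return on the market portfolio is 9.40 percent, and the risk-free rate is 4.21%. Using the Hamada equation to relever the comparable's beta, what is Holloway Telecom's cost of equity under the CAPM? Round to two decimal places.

β_L = β_U × [1 + (1 − t)(D/E)] = 0.482 × [1 + (1 − 0.19) × 0.18]
    = 0.482 × [1 + 0.81 × 0.18] = 0.482 × 1.1458 = 0.5523
MRP = 9.40% − 4.21% = 5.19%
E(R) = R_f + β_L × MRP = 4.21% + 0.5523 × 5.19% = 7.08%

7.08%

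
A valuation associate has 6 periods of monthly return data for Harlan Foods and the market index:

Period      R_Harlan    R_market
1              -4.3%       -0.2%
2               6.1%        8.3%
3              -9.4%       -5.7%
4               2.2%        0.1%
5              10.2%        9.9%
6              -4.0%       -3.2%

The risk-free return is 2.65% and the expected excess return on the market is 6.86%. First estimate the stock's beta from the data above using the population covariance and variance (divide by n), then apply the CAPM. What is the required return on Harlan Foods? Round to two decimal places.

Mean R_i = (-4.3 + 6.1 − 9.4 + 2.2 + 10.2 − 4.0) / 6 = 0.1333%
Mean R_m = (-0.2 + 8.3 − 5.7 + 0.1 + 9.9 − 3.2) / 6 = 1.5333%
Σ(R_i − R̄_i)(R_m − R̄_m) = 217.8433  ⇒  Cov = 217.8433 / 6 = 36.3072
Σ(R_m − R̄_m)² = 195.5733  ⇒  Var(R_m) = 195.5733 / 6 = 32.5956
β = Cov / Var(R_m) = 36.3072 / 32.5956 = 1.1139
E(R) = R_f + β × MRP = 2.65% + 1.1139 × 6.86% = 10.29%

10.29%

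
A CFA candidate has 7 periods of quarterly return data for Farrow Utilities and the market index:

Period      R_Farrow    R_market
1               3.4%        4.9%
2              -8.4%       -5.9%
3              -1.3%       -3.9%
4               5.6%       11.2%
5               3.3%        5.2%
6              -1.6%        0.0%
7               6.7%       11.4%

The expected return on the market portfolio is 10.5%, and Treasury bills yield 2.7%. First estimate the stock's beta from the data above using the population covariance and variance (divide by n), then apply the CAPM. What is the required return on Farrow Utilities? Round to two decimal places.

8.31%

Mean R_i = (3.4 − 8.4 − 1.3 + 5.6 + 3.3 − 1.6 + 6.7) / 7 = 1.1000%
Mean R_m = (4.9 − 5.9 − 3.9 + 11.2 + 5.2 + 0.0 + 11.4) / 7 = 3.2714%
Σ(R_i − R̄_i)(R_m − R̄_m) = 202.3600  ⇒  Cov = 202.3600 / 7 = 28.9086
Σ(R_m − R̄_m)² = 281.5543  ⇒  Var(R_m) = 281.5543 / 7 = 40.2220
β = Cov / Var(R_m) = 28.9086 / 40.2220 = 0.7187
MRP = 10.5% − 2.7% = 7.80%
E(R) = R_f + β × MRP = 2.7% + 0.7187 × 7.8% = 8.31%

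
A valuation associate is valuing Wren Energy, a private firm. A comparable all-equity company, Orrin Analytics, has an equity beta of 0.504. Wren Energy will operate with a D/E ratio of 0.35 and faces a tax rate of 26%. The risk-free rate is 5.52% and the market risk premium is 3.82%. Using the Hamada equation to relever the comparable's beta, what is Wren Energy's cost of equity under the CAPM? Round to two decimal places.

7.94%

β_L = β_U × [1 + (1 − t)(D/E)] = 0.504 × [1 + (1 − 0.26) × 0.35]
    = 0.504 × [1 + 0.74 × 0.35] = 0.504 × 1.2590 = 0.6345
E(R) = R_f + β_L × MRP = 5.52% + 0.6345 × 3.82% = 7.94%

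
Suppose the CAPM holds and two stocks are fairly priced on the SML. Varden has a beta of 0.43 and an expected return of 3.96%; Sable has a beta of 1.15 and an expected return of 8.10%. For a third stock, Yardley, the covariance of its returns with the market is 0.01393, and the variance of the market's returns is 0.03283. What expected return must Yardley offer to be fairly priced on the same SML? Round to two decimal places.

MRP = (8.10% − 3.96%) / (1.15 − 0.43) = 5.7500%
R_f = 3.96% − 0.43 × 5.7500% = 1.4875%
β_Yardley = Cov / Var(R_m) = 0.01393 / 0.03283 = 0.4243
E(R_Yardley) = R_f + β × MRP = 1.4875% + 0.4243 × 5.7500% = 3.93%

3.93%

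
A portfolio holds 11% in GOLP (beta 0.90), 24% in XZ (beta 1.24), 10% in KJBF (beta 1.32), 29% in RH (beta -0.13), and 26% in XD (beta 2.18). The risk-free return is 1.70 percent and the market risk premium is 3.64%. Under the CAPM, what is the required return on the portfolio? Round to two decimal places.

β_P = Σ w_i β_i = 0.11×0.90 + 0.24×1.24 + 0.10×1.32 + 0.29×-0.13 + 0.26×2.18 = 1.0577
E(R_P) = R_f + β_P × MRP = 1.70% + 1.0577 × 3.64% = 5.55%

5.55%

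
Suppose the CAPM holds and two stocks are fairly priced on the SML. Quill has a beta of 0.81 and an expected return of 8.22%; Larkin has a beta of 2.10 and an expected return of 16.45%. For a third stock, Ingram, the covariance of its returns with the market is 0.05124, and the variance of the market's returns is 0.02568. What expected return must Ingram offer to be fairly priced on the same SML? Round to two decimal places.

MRP = (16.45% − 8.22%) / (2.10 − 0.81) = 6.3798%
R_f = 8.22% − 0.81 × 6.3798% = 3.0524%
β_Ingram = Cov / Var(R_m) = 0.05124 / 0.02568 = 1.9953
E(R_Ingram) = R_f + β × MRP = 3.0524% + 1.9953 × 6.3798% = 15.78%

15.78%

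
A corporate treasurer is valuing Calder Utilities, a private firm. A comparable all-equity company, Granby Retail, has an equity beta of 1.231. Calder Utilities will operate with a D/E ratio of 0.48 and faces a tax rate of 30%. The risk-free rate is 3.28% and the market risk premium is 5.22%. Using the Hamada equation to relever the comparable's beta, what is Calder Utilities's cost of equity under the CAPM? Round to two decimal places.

11.86%

β_L = β_U × [1 + (1 − t)(D/E)] = 1.231 × [1 + (1 − 0.30) × 0.48]
    = 1.231 × [1 + 0.70 × 0.48] = 1.231 × 1.3360 = 1.6446
E(R) = R_f + β_L × MRP = 3.28% + 1.6446 × 5.22% = 11.86%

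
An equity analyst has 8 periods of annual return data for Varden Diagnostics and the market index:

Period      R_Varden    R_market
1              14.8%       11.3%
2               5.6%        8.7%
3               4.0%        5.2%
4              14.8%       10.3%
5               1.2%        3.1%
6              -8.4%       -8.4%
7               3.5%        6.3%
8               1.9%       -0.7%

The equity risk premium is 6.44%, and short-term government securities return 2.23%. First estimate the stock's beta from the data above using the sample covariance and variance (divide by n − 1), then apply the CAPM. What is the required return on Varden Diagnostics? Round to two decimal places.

Mean R_i = (14.8 + 5.6 + 4.0 + 14.8 + 1.2 − 8.4 + 3.5 + 1.9) / 8 = 4.6750%
Mean R_m = (11.3 + 8.7 + 5.2 + 10.3 + 3.1 − 8.4 + 6.3 − 0.7) / 8 = 4.4750%
Σ(R_i − R̄_i)(R_m − R̄_m) = 316.8350  ⇒  Cov = 316.8350 / 7 = 45.2621
Σ(R_m − R̄_m)² = 296.6550  ⇒  Var(R_m) = 296.6550 / 7 = 42.3793
β = Cov / Var(R_m) = 45.2621 / 42.3793 = 1.0680
E(R) = R_f + β × MRP = 2.23% + 1.0680 × 6.44% = 9.11%

9.11%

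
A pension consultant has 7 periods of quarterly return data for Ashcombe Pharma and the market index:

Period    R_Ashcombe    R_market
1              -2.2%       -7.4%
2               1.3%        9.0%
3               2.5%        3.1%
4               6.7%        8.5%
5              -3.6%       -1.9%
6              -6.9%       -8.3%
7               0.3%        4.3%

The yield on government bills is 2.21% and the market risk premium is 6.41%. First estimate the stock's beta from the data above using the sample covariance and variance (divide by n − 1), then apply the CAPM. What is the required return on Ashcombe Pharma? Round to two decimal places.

5.62%

Mean R_i = (-2.2 + 1.3 + 2.5 + 6.7 − 3.6 − 6.9 + 0.3) / 7 = -0.2714%
Mean R_m = (-7.4 + 9.0 + 3.1 + 8.5 − 1.9 − 8.3 + 4.3) / 7 = 1.0429%
Σ(R_i − R̄_i)(R_m − R̄_m) = 160.0614  ⇒  Cov = 160.0614 / 6 = 26.6769
Σ(R_m − R̄_m)² = 300.9971  ⇒  Var(R_m) = 300.9971 / 6 = 50.1662
β = Cov / Var(R_m) = 26.6769 / 50.1662 = 0.5318
E(R) = R_f + β × MRP = 2.21% + 0.5318 × 6.41% = 5.62%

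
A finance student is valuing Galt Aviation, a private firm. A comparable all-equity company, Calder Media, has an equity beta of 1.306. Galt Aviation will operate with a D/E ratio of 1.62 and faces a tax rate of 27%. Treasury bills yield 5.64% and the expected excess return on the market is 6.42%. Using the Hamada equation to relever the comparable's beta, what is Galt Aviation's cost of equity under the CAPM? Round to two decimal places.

β_L = β_U × [1 + (1 − t)(D/E)] = 1.306 × [1 + (1 − 0.27) × 1.62]
    = 1.306 × [1 + 0.73 × 1.62] = 1.306 × 2.1826 = 2.8505
E(R) = R_f + β_L × MRP = 5.64% + 2.8505 × 6.42% = 23.94%

23.94%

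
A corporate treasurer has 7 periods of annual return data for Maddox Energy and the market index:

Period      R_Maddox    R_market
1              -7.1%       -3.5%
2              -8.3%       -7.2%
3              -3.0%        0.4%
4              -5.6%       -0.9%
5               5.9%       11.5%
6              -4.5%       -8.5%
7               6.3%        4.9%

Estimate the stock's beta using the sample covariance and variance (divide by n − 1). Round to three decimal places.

Mean R_i = (-7.1 − 8.3 − 3.0 − 5.6 + 5.9 − 4.5 + 6.3) / 7 = -2.3286%
Mean R_m = (-3.5 − 7.2 + 0.4 − 0.9 + 11.5 − 8.5 + 4.9) / 7 = -0.4714%
Σ(R_i − R̄_i)(R_m − R̄_m) = 217.7357  ⇒  Cov = 217.7357 / 6 = 36.2893
Σ(R_m − R̄_m)² = 292.0143  ⇒  Var(R_m) = 292.0143 / 6 = 48.6691
β = Cov / Var(R_m) = 36.2893 / 48.6691 = 0.7456

0.746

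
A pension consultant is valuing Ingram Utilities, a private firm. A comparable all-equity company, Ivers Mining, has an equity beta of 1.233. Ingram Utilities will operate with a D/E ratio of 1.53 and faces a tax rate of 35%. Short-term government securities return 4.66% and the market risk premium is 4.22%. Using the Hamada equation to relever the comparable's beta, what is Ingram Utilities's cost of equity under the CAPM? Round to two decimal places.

β_L = β_U × [1 + (1 − t)(D/E)] = 1.233 × [1 + (1 − 0.35) × 1.53]
    = 1.233 × [1 + 0.65 × 1.53] = 1.233 × 1.9945 = 2.4592
E(R) = R_f + β_L × MRP = 4.66% + 2.4592 × 4.22% = 15.04%

15.04%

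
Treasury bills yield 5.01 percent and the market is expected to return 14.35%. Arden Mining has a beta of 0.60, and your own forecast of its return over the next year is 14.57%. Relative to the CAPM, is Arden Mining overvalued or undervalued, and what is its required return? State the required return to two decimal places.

Undervalued; required return 10.61%

MRP = 14.35% − 5.01% = 9.34%
Required return = R_f + β·MRP = 5.01% + 0.60 × 9.34% = 10.61%
Forecast 14.57% > required 10.61% → the stock plots above the SML → undervalued.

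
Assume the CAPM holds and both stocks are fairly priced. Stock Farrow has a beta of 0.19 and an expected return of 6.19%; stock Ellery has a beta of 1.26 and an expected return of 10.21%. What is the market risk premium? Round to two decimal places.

Both satisfy E(R) = R_f + β·MRP, so the slope of the SML is
MRP = (10.21% − 6.19%) / (1.26 − 0.19) = 4.02% / 1.07 = 3.7570%

3.76%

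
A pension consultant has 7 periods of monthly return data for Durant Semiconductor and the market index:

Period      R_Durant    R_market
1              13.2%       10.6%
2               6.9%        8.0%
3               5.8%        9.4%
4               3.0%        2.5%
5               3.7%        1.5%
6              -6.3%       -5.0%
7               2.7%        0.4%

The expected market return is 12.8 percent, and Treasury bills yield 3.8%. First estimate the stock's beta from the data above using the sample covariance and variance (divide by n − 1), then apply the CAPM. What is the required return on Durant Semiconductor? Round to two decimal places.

Mean R_i = (13.2 + 6.9 + 5.8 + 3.0 + 3.7 − 6.3 + 2.7) / 7 = 4.1429%
Mean R_m = (10.6 + 8.0 + 9.4 + 2.5 + 1.5 − 5.0 + 0.4) / 7 = 3.9143%
Σ(R_i − R̄_i)(R_m − R̄_m) = 181.7557  ⇒  Cov = 181.7557 / 6 = 30.2926
Σ(R_m − R̄_m)² = 191.1286  ⇒  Var(R_m) = 191.1286 / 6 = 31.8548
β = Cov / Var(R_m) = 30.2926 / 31.8548 = 0.9510
MRP = 12.8% − 3.8% = 9.00%
E(R) = R_f + β × MRP = 3.8% + 0.9510 × 9.0% = 12.36%

12.36%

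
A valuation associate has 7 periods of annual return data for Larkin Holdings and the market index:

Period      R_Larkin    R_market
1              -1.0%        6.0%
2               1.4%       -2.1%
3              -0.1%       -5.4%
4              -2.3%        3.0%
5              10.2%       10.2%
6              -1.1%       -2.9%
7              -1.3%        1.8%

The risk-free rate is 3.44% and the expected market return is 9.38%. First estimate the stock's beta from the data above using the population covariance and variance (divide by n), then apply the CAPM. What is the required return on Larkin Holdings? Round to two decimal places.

6.13%

Mean R_i = (-1.0 + 1.4 − 0.1 − 2.3 + 10.2 − 1.1 − 1.3) / 7 = 0.8286%
Mean R_m = (6.0 − 2.1 − 5.4 + 3.0 + 10.2 − 2.9 + 1.8) / 7 = 1.5143%
Σ(R_i − R̄_i)(R_m − R̄_m) = 80.8071  ⇒  Cov = 80.8071 / 7 = 11.5439
Σ(R_m − R̄_m)² = 178.2086  ⇒  Var(R_m) = 178.2086 / 7 = 25.4584
β = Cov / Var(R_m) = 11.5439 / 25.4584 = 0.4534
MRP = 9.38% − 3.44% = 5.94%
E(R) = R_f + β × MRP = 3.44% + 0.4534 × 5.94% = 6.13%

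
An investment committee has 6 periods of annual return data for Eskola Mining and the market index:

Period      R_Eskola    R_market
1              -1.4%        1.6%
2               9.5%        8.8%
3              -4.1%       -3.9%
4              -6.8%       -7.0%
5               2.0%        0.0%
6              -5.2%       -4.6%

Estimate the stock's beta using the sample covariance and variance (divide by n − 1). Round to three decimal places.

Mean R_i = (-1.4 + 9.5 − 4.1 − 6.8 + 2.0 − 5.2) / 6 = -1.0000%
Mean R_m = (1.6 + 8.8 − 3.9 − 7.0 + 0.0 − 4.6) / 6 = -0.8500%
Σ(R_i − R̄_i)(R_m − R̄_m) = 163.7700  ⇒  Cov = 163.7700 / 5 = 32.7540
Σ(R_m − R̄_m)² = 161.0350  ⇒  Var(R_m) = 161.0350 / 5 = 32.2070
β = Cov / Var(R_m) = 32.7540 / 32.2070 = 1.0170

1.017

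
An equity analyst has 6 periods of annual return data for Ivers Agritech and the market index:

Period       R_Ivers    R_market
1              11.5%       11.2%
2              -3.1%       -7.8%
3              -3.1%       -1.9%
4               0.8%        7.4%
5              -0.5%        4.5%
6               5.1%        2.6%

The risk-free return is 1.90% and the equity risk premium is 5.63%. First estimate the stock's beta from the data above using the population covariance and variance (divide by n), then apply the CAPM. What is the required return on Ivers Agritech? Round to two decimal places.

Mean R_i = (11.5 − 3.1 − 3.1 + 0.8 − 0.5 + 5.1) / 6 = 1.7833%
Mean R_m = (11.2 − 7.8 − 1.9 + 7.4 + 4.5 + 2.6) / 6 = 2.6667%
Σ(R_i − R̄_i)(R_m − R̄_m) = 147.2667  ⇒  Cov = 147.2667 / 6 = 24.5445
Σ(R_m − R̄_m)² = 228.9933  ⇒  Var(R_m) = 228.9933 / 6 = 38.1656
β = Cov / Var(R_m) = 24.5445 / 38.1656 = 0.6431
E(R) = R_f + β × MRP = 1.90% + 0.6431 × 5.63% = 5.52%

5.52%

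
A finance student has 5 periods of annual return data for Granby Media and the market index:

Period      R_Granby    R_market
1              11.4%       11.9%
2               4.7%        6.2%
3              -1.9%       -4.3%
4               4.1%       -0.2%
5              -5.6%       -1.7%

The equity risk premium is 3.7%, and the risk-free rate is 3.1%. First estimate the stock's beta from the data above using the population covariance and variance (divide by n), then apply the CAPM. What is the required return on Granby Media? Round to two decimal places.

Mean R_i = (11.4 + 4.7 − 1.9 + 4.1 − 5.6) / 5 = 2.5400%
Mean R_m = (11.9 + 6.2 − 4.3 − 0.2 − 1.7) / 5 = 2.3800%
Σ(R_i − R̄_i)(R_m − R̄_m) = 151.4440  ⇒  Cov = 151.4440 / 5 = 30.2888
Σ(R_m − R̄_m)² = 173.1480  ⇒  Var(R_m) = 173.1480 / 5 = 34.6296
β = Cov / Var(R_m) = 30.2888 / 34.6296 = 0.8747
E(R) = R_f + β × MRP = 3.1% + 0.8747 × 3.7% = 6.34%

6.34%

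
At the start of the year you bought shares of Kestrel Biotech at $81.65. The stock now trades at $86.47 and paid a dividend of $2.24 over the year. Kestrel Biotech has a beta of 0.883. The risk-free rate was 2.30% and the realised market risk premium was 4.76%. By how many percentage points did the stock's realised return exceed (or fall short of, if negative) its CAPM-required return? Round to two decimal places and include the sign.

Realised HPR = (P1 + D1 − P0) / P0 = (86.47 + 2.24 − 81.65) / 81.65 = 7.06 / 81.65 = 8.6467%
CAPM required = R_f + β·MRP = 2.30% + 0.883 × 4.76% = 6.50308%
α = realised − required = 8.6467% − 6.50308% = +2.14%

+2.14%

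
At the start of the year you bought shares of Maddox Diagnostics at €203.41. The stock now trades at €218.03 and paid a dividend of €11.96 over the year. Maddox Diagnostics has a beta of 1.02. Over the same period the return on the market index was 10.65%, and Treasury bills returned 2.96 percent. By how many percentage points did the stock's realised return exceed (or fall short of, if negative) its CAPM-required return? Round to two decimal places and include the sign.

Realised HPR = (P1 + D1 − P0) / P0 = (218.03 + 11.96 − 203.41) / 203.41 = 26.58 / 203.41 = 13.0672%
MRP = 10.65% − 2.96% = 7.69%
CAPM required = R_f + β·MRP = 2.96% + 1.02 × 7.69% = 10.8038%
α = realised − required = 13.0672% − 10.8038% = +2.26%

+2.26%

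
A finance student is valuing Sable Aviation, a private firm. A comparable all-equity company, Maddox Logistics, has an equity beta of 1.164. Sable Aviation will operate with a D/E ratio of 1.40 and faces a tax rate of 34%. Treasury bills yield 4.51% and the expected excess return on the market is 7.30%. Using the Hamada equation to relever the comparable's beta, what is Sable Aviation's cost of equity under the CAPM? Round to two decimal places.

20.86%

β_L = β_U × [1 + (1 − t)(D/E)] = 1.164 × [1 + (1 − 0.34) × 1.40]
    = 1.164 × [1 + 0.66 × 1.40] = 1.164 × 1.9240 = 2.2395
E(R) = R_f + β_L × MRP = 4.51% + 2.2395 × 7.30% = 20.86%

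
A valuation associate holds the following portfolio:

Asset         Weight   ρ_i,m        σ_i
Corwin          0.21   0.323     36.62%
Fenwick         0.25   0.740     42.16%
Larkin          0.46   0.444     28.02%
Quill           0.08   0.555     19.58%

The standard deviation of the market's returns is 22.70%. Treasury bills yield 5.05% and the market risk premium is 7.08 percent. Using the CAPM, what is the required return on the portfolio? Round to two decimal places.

β_Corwin = 0.323 × 36.62% / 22.70% = 0.5211
β_Fenwick = 0.740 × 42.16% / 22.70% = 1.3744
β_Larkin = 0.444 × 28.02% / 22.70% = 0.5481
β_Quill = 0.555 × 19.58% / 22.70% = 0.4787
β_P = Σ w_i β_i = 0.21×0.5211 + 0.25×1.3744 + 0.46×0.5481 + 0.08×0.4787 = 0.7435
E(R_P) = R_f + β_P × MRP = 5.05% + 0.7435 × 7.08% = 10.31%

10.31%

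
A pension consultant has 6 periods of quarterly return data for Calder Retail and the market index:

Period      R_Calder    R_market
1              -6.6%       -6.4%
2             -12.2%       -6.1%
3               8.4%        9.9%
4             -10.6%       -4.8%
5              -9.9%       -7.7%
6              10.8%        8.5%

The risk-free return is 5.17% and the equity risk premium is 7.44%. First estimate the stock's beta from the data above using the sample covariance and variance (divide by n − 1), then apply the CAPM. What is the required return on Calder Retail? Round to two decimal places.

14.29%

Mean R_i = (-6.6 − 12.2 + 8.4 − 10.6 − 9.9 + 10.8) / 6 = -3.3500%
Mean R_m = (-6.4 − 6.1 + 9.9 − 4.8 − 7.7 + 8.5) / 6 = -1.1000%
Σ(R_i − R̄_i)(R_m − R̄_m) = 396.6200  ⇒  Cov = 396.6200 / 5 = 79.3240
Σ(R_m − R̄_m)² = 323.5000  ⇒  Var(R_m) = 323.5000 / 5 = 64.7000
β = Cov / Var(R_m) = 79.3240 / 64.7000 = 1.2260
E(R) = R_f + β × MRP = 5.17% + 1.2260 × 7.44% = 14.29%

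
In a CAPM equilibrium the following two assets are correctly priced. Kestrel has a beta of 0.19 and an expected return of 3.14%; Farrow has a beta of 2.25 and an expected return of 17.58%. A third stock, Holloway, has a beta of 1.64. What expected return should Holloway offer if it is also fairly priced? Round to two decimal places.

13.30%

MRP (SML slope) = (17.58% − 3.14%) / (2.25 − 0.19) = 14.44% / 2.06 = 7.0097%
R_f (intercept) = 3.14% − 0.19 × 7.0097% = 1.8082%
E(R_Holloway) = R_f + β × MRP = 1.8082% + 1.64 × 7.0097% = 13.30%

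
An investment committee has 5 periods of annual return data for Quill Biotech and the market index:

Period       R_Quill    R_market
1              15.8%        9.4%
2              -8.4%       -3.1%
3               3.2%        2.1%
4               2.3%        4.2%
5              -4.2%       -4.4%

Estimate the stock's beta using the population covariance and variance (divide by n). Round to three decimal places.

1.550

Mean R_i = (15.8 − 8.4 + 3.2 + 2.3 − 4.2) / 5 = 1.7400%
Mean R_m = (9.4 − 3.1 + 2.1 + 4.2 − 4.4) / 5 = 1.6400%
Σ(R_i − R̄_i)(R_m − R̄_m) = 195.1520  ⇒  Cov = 195.1520 / 5 = 39.0304
Σ(R_m − R̄_m)² = 125.9320  ⇒  Var(R_m) = 125.9320 / 5 = 25.1864
β = Cov / Var(R_m) = 39.0304 / 25.1864 = 1.5497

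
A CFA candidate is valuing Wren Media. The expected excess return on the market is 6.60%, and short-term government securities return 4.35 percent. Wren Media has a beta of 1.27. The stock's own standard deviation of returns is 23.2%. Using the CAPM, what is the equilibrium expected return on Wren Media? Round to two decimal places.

E(R) = R_f + β × MRP = 4.35% + 1.27 × 6.60% = 12.73%

12.73%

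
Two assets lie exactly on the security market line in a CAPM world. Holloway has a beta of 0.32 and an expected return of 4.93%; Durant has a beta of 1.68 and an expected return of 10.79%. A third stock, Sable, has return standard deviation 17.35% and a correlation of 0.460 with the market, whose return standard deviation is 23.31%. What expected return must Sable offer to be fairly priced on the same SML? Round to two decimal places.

5.03%

MRP = (10.79% − 4.93%) / (1.68 − 0.32) = 4.3088%
R_f = 4.93% − 0.32 × 4.3088% = 3.5512%
β_Sable = ρ·σ_i/σ_m = 0.460 × 17.35 / 23.31 = 0.3424
E(R_Sable) = R_f + β × MRP = 3.5512% + 0.3424 × 4.3088% = 5.03%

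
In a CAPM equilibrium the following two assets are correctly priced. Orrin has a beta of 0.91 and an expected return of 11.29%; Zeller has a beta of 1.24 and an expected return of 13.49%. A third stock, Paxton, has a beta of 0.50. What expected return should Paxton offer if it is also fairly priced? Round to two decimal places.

MRP (SML slope) = (13.49% − 11.29%) / (1.24 − 0.91) = 2.20% / 0.33 = 6.6667%
R_f (intercept) = 11.29% − 0.91 × 6.6667% = 5.2233%
E(R_Paxton) = R_f + β × MRP = 5.2233% + 0.50 × 6.6667% = 8.56%

8.56%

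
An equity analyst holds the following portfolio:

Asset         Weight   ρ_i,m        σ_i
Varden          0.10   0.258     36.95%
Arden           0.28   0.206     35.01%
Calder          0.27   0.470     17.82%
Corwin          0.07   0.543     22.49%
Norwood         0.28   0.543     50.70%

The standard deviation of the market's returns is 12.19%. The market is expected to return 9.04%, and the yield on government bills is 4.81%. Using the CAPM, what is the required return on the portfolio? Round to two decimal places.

β_Varden = 0.258 × 36.95% / 12.19% = 0.7820
β_Arden = 0.206 × 35.01% / 12.19% = 0.5916
β_Calder = 0.470 × 17.82% / 12.19% = 0.6871
β_Corwin = 0.543 × 22.49% / 12.19% = 1.0018
β_Norwood = 0.543 × 50.70% / 12.19% = 2.2584
β_P = Σ w_i β_i = 0.10×0.7820 + 0.28×0.5916 + 0.27×0.6871 + 0.07×1.0018 + 0.28×2.2584 = 1.1318
MRP = 9.04% − 4.81% = 4.23%
E(R_P) = R_f + β_P × MRP = 4.81% + 1.1318 × 4.23% = 9.60%

9.60%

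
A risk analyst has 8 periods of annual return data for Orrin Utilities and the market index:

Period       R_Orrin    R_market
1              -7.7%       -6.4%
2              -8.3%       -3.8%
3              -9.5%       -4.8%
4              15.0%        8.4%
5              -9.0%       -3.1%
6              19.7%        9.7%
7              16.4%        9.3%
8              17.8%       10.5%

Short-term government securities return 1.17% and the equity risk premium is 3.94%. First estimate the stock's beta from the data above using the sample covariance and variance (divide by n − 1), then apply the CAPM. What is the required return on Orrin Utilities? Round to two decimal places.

Mean R_i = (-7.7 − 8.3 − 9.5 + 15.0 − 9.0 + 19.7 + 16.4 + 17.8) / 8 = 4.3000%
Mean R_m = (-6.4 − 3.8 − 4.8 + 8.4 − 3.1 + 9.7 + 9.3 + 10.5) / 8 = 2.4750%
Σ(R_i − R̄_i)(R_m − R̄_m) = 725.6900  ⇒  Cov = 725.6900 / 7 = 103.6700
Σ(R_m − R̄_m)² = 400.4350  ⇒  Var(R_m) = 400.4350 / 7 = 57.2050
β = Cov / Var(R_m) = 103.6700 / 57.2050 = 1.8123
E(R) = R_f + β × MRP = 1.17% + 1.8123 × 3.94% = 8.31%

8.31%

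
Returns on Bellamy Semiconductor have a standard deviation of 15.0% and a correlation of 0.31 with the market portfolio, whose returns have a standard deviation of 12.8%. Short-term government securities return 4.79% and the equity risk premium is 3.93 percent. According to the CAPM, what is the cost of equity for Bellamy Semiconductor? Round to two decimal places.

β = ρ × σ_i / σ_m = 0.31 × 15.0% / 12.8% = 0.3633
E(R) = 4.79% + 0.3633 × 3.93% = 6.22%

6.22%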